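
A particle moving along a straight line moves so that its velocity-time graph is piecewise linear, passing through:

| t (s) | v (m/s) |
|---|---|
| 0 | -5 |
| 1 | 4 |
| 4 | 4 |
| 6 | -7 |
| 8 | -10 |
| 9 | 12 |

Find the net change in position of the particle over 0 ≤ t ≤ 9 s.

Displacement is the signed area under the v-t curve.
0–1 s: ½(-5 + 4)(1) = -0.5 m
1–4 s: 4 × 3 = 12 m
4–6 s: ½(4 + -7)(2) = -3 m
6–8 s: ½(-7 + -10)(2) = -17 m
8–9 s: ½(-10 + 12)(1) = 1 m
Net displacement = -7.5 m

-7.5 m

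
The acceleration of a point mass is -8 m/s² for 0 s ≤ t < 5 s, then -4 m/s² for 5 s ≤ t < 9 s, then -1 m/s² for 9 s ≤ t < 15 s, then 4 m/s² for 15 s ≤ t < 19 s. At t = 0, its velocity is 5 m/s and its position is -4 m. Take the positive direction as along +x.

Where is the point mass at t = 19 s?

On each constant-a segment, Δv = aΔt and Δx = v₀Δt + ½aΔt²; chain segment to segment.
0–5 s: v starts 5 m/s; Δx = 5·5 + ½·-8·5² = -75 m; v ends -35 m/s.
5–9 s: v starts -35 m/s; Δx = -35·4 + ½·-4·4² = -172 m; v ends -51 m/s.
9–15 s: v starts -51 m/s; Δx = -51·6 + ½·-1·6² = -324 m; v ends -57 m/s.
15–19 s: v starts -57 m/s; Δx = -57·4 + ½·4·4² = -196 m; v ends -41 m/s.
x(19) = -4 + Σ Δx = -771 m.

-771 m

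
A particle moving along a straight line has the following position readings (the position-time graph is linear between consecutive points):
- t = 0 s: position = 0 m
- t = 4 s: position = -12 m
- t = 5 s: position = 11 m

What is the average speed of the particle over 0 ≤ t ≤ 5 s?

7 m/s

Average speed = (total path length)/(elapsed time); on a piecewise-linear x-t graph the path length is Σ|Δx|.
0–4 s: |Δx| = |-12 − 0| = 12 m
4–5 s: |Δx| = |11 − -12| = 23 m
Total path = 35 m; average speed = 35/5 = 7 m/s.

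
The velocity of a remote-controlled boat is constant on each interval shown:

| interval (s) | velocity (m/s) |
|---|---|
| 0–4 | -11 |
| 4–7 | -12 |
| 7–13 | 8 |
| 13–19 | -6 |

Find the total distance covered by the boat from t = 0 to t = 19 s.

164 m

Total distance travelled is ∫|v| dt — sum the magnitudes of each area piece.
0–4 s: |-11| × 4 = 44 m
4–7 s: |-12| × 3 = 36 m
7–13 s: |8| × 6 = 48 m
13–19 s: |-6| × 6 = 36 m
Total distance = 164 m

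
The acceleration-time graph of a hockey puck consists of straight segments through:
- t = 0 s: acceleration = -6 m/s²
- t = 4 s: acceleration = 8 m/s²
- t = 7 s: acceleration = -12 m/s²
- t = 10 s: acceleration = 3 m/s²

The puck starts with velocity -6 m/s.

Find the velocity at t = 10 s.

Δv equals the area under the a-t graph; then v = v₀ + Δv.
0–4 s: ½(-6 + 8)(4) = 4 m/s
4–7 s: ½(8 + -12)(3) = -6 m/s
7–10 s: ½(-12 + 3)(3) = -13.5 m/s
Δv = -15.5 m/s, so v(10) = -6 + (-15.5) = -21.5 m/s.

-21.5 m/s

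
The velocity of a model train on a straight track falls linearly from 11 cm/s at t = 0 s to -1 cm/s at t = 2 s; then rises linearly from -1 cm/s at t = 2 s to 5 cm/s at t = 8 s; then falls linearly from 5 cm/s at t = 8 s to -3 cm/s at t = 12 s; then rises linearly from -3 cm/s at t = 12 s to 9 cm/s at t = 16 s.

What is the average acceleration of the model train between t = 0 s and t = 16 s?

Average acceleration = Δv/Δt = (9 − 11)/(16 − 0) = -0.125 cm/s².

-0.125 cm/s²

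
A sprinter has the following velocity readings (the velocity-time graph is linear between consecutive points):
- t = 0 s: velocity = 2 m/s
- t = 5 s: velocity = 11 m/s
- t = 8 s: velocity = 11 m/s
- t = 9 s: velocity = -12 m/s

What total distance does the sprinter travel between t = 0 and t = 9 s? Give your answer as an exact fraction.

Distance (not displacement) is the total path length: add the absolute areas under v-t.
0–5 s: |½(2 + 11)(5)| = 32.5 m
5–8 s: |11| × 3 = 33 m
8–9 s: v = 0 at t = 195/23 s; triangle areas 121/46 + 72/23 = 265/46 m
Total distance = 1639/23 m

1639/23 m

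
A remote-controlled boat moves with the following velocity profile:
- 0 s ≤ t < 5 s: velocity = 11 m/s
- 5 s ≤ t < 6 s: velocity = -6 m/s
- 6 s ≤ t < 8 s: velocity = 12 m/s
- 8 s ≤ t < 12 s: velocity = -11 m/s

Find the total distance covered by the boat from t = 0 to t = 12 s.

129 m

Distance (not displacement) is the total path length: add the absolute areas under v-t.
0–5 s: |11| × 5 = 55 m
5–6 s: |-6| × 1 = 6 m
6–8 s: |12| × 2 = 24 m
8–12 s: |-11| × 4 = 44 m
Total distance = 129 m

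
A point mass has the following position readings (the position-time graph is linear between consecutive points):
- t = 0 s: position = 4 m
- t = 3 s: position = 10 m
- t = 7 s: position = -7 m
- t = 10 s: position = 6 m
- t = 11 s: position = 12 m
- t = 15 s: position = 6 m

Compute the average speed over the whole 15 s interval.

Average speed = (total path length)/(elapsed time); on a piecewise-linear x-t graph the path length is Σ|Δx|.
0–3 s: |Δx| = |10 − 4| = 6 m
3–7 s: |Δx| = |-7 − 10| = 17 m
7–10 s: |Δx| = |6 − -7| = 13 m
10–11 s: |Δx| = |12 − 6| = 6 m
11–15 s: |Δx| = |6 − 12| = 6 m
Total path = 48 m; average speed = 48/15 = 3.2 m/s.

3.2 m/s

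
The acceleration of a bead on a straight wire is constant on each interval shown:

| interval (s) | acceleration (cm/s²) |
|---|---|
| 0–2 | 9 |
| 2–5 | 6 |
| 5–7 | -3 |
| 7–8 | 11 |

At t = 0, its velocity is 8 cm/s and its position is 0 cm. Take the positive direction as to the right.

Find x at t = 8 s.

On each constant-a segment, Δv = aΔt and Δx = v₀Δt + ½aΔt²; chain segment to segment.
0–2 s: v starts 8 cm/s; Δx = 8·2 + ½·9·2² = 34 cm; v ends 26 cm/s.
2–5 s: v starts 26 cm/s; Δx = 26·3 + ½·6·3² = 105 cm; v ends 44 cm/s.
5–7 s: v starts 44 cm/s; Δx = 44·2 + ½·-3·2² = 82 cm; v ends 38 cm/s.
7–8 s: v starts 38 cm/s; Δx = 38·1 + ½·11·1² = 43.5 cm; v ends 49 cm/s.
x(8) = 0 + Σ Δx = 264.5 cm.

264.5 cm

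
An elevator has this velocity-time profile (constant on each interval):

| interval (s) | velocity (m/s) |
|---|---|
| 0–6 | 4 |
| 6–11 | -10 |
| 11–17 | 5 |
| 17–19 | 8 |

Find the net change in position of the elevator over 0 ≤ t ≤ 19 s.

20 m

Displacement is the signed area under the v-t curve.
0–6 s: 4 × 6 = 24 m
6–11 s: -10 × 5 = -50 m
11–17 s: 5 × 6 = 30 m
17–19 s: 8 × 2 = 16 m
Net displacement = 20 m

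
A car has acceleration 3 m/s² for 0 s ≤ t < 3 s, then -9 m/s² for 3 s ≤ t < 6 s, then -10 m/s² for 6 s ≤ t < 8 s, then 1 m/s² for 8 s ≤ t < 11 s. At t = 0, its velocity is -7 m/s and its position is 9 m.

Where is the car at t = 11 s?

-233.5 m

On each constant-a segment, Δv = aΔt and Δx = v₀Δt + ½aΔt²; chain segment to segment.
0–3 s: v starts -7 m/s; Δx = -7·3 + ½·3·3² = -7.5 m; v ends 2 m/s.
3–6 s: v starts 2 m/s; Δx = 2·3 + ½·-9·3² = -34.5 m; v ends -25 m/s.
6–8 s: v starts -25 m/s; Δx = -25·2 + ½·-10·2² = -70 m; v ends -45 m/s.
8–11 s: v starts -45 m/s; Δx = -45·3 + ½·1·3² = -130.5 m; v ends -42 m/s.
x(11) = 9 + Σ Δx = -233.5 m.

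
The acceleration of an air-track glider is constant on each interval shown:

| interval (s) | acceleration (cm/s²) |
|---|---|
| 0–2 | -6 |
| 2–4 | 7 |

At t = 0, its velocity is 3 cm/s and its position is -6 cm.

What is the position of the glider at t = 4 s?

On each constant-a segment, Δv = aΔt and Δx = v₀Δt + ½aΔt²; chain segment to segment.
0–2 s: v starts 3 cm/s; Δx = 3·2 + ½·-6·2² = -6 cm; v ends -9 cm/s.
2–4 s: v starts -9 cm/s; Δx = -9·2 + ½·7·2² = -4 cm; v ends 5 cm/s.
x(4) = -6 + Σ Δx = -16 cm.

-16 cm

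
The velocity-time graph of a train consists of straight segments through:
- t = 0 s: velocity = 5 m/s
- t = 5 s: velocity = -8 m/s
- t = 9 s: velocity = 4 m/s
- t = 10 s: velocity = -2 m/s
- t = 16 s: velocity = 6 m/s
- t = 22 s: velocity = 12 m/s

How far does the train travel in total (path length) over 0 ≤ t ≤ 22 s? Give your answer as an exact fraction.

2629/26 m

Distance (not displacement) is the total path length: add the absolute areas under v-t.
0–5 s: v = 0 at t = 25/13 s; triangle areas 125/26 + 160/13 = 445/26 m
5–9 s: v = 0 at t = 23/3 s; triangle areas 32/3 + 8/3 = 40/3 m
9–10 s: v = 0 at t = 29/3 s; triangle areas 4/3 + 1/3 = 5/3 m
10–16 s: v = 0 at t = 11.5 s; triangle areas 1.5 + 13.5 = 15 m
16–22 s: |½(6 + 12)(6)| = 54 m
Total distance = 2629/26 m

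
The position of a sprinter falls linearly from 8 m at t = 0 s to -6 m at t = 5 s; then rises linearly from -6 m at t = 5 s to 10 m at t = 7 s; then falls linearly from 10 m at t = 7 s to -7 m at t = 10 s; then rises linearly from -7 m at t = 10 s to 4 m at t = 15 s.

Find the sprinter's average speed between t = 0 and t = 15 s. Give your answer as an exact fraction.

Average speed = (total path length)/(elapsed time); on a piecewise-linear x-t graph the path length is Σ|Δx|.
0–5 s: |Δx| = |-6 − 8| = 14 m
5–7 s: |Δx| = |10 − -6| = 16 m
7–10 s: |Δx| = |-7 − 10| = 17 m
10–15 s: |Δx| = |4 − -7| = 11 m
Total path = 58 m; average speed = 58/15 = 58/15 m/s.

58/15 m/s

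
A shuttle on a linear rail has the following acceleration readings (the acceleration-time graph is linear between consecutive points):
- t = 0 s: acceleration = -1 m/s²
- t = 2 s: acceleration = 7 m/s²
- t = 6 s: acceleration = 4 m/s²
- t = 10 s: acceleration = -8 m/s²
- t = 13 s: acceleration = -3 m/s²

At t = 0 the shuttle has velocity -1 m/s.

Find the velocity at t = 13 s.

2.5 m/s

Δv equals the area under the a-t graph; then v = v₀ + Δv.
0–2 s: ½(-1 + 7)(2) = 6 m/s
2–6 s: ½(7 + 4)(4) = 22 m/s
6–10 s: ½(4 + -8)(4) = -8 m/s
10–13 s: ½(-8 + -3)(3) = -16.5 m/s
Δv = 3.5 m/s, so v(13) = -1 + (3.5) = 2.5 m/s.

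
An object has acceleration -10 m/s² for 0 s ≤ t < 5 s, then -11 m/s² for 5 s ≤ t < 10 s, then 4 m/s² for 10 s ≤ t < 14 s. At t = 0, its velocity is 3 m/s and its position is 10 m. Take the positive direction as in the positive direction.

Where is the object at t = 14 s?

On each constant-a segment, Δv = aΔt and Δx = v₀Δt + ½aΔt²; chain segment to segment.
0–5 s: v starts 3 m/s; Δx = 3·5 + ½·-10·5² = -110 m; v ends -47 m/s.
5–10 s: v starts -47 m/s; Δx = -47·5 + ½·-11·5² = -372.5 m; v ends -102 m/s.
10–14 s: v starts -102 m/s; Δx = -102·4 + ½·4·4² = -376 m; v ends -86 m/s.
x(14) = 10 + Σ Δx = -848.5 m.

-848.5 m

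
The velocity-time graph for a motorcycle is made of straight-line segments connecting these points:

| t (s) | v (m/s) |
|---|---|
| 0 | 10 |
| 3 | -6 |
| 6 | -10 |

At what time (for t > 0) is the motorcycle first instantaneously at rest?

t = 1.875 s

v changes sign on 0–3 s (from 10 to -6); the graph is linear there, so v = 0 at t = 0 + (-10)·(3 − 0)/(-6 − 10) = 1.875 s.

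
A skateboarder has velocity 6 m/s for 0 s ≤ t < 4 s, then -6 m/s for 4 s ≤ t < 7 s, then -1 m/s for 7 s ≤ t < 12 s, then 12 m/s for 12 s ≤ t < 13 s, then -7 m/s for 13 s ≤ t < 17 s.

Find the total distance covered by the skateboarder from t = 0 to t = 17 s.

Distance (not displacement) is the total path length: add the absolute areas under v-t.
0–4 s: |6| × 4 = 24 m
4–7 s: |-6| × 3 = 18 m
7–12 s: |-1| × 5 = 5 m
12–13 s: |12| × 1 = 12 m
13–17 s: |-7| × 4 = 28 m
Total distance = 87 m

87 m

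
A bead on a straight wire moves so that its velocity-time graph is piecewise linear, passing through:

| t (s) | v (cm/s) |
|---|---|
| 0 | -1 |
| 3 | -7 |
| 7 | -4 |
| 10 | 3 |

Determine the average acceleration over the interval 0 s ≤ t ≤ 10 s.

Average acceleration = Δv/Δt = (3 − -1)/(10 − 0) = 0.4 cm/s².

0.4 cm/s²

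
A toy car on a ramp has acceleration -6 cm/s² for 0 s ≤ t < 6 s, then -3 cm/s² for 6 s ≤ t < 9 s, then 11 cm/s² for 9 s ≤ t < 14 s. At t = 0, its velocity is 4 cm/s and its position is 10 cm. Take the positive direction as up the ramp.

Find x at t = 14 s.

-251 cm

On each constant-a segment, Δv = aΔt and Δx = v₀Δt + ½aΔt²; chain segment to segment.
0–6 s: v starts 4 cm/s; Δx = 4·6 + ½·-6·6² = -84 cm; v ends -32 cm/s.
6–9 s: v starts -32 cm/s; Δx = -32·3 + ½·-3·3² = -109.5 cm; v ends -41 cm/s.
9–14 s: v starts -41 cm/s; Δx = -41·5 + ½·11·5² = -67.5 cm; v ends 14 cm/s.
x(14) = 10 + Σ Δx = -251 cm.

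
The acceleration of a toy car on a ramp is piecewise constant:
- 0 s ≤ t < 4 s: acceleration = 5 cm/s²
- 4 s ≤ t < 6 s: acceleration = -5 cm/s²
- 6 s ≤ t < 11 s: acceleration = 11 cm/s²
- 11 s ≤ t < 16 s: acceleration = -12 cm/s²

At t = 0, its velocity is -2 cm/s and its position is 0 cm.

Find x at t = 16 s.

On each constant-a segment, Δv = aΔt and Δx = v₀Δt + ½aΔt²; chain segment to segment.
0–4 s: v starts -2 cm/s; Δx = -2·4 + ½·5·4² = 32 cm; v ends 18 cm/s.
4–6 s: v starts 18 cm/s; Δx = 18·2 + ½·-5·2² = 26 cm; v ends 8 cm/s.
6–11 s: v starts 8 cm/s; Δx = 8·5 + ½·11·5² = 177.5 cm; v ends 63 cm/s.
11–16 s: v starts 63 cm/s; Δx = 63·5 + ½·-12·5² = 165 cm; v ends 3 cm/s.
x(16) = 0 + Σ Δx = 400.5 cm.

400.5 cm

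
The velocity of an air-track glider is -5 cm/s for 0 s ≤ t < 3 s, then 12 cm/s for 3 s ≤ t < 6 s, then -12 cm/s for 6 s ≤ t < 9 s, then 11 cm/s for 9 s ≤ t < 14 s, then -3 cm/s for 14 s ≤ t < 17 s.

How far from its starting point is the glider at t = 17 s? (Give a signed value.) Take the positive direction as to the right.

31 cm

Displacement is the signed area under the v-t curve.
0–3 s: -5 × 3 = -15 cm
3–6 s: 12 × 3 = 36 cm
6–9 s: -12 × 3 = -36 cm
9–14 s: 11 × 5 = 55 cm
14–17 s: -3 × 3 = -9 cm
Net displacement = 31 cm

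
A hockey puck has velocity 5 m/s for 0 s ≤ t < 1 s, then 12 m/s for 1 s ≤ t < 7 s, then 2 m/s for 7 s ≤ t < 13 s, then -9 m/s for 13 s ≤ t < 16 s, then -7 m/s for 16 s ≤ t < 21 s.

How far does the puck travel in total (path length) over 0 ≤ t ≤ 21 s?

Distance (not displacement) is the total path length: add the absolute areas under v-t.
0–1 s: |5| × 1 = 5 m
1–7 s: |12| × 6 = 72 m
7–13 s: |2| × 6 = 12 m
13–16 s: |-9| × 3 = 27 m
16–21 s: |-7| × 5 = 35 m
Total distance = 151 m

151 m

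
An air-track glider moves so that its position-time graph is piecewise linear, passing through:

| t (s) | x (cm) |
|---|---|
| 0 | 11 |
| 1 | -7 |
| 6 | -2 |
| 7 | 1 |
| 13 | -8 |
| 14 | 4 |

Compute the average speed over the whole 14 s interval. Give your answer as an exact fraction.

47/14 cm/s

Average speed = (total path length)/(elapsed time); on a piecewise-linear x-t graph the path length is Σ|Δx|.
0–1 s: |Δx| = |-7 − 11| = 18 cm
1–6 s: |Δx| = |-2 − -7| = 5 cm
6–7 s: |Δx| = |1 − -2| = 3 cm
7–13 s: |Δx| = |-8 − 1| = 9 cm
13–14 s: |Δx| = |4 − -8| = 12 cm
Total path = 47 cm; average speed = 47/14 = 47/14 cm/s.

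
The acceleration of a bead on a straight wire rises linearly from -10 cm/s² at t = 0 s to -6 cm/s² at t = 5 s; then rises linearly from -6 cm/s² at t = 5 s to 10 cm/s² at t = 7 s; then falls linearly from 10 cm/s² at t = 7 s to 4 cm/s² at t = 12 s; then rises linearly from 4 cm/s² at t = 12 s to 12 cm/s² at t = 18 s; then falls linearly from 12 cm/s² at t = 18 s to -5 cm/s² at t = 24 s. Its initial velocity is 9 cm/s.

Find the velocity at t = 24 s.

Δv equals the area under the a-t graph; then v = v₀ + Δv.
0–5 s: ½(-10 + -6)(5) = -40 cm/s
5–7 s: ½(-6 + 10)(2) = 4 cm/s
7–12 s: ½(10 + 4)(5) = 35 cm/s
12–18 s: ½(4 + 12)(6) = 48 cm/s
18–24 s: ½(12 + -5)(6) = 21 cm/s
Δv = 68 cm/s, so v(24) = 9 + (68) = 77 cm/s.

77 cm/s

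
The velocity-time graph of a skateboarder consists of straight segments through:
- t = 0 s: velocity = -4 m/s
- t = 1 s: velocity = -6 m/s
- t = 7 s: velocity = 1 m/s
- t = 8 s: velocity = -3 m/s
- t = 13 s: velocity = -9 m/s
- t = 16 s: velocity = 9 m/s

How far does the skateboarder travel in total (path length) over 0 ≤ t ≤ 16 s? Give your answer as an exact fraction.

Total distance travelled is ∫|v| dt — sum the magnitudes of each area piece.
0–1 s: |½(-4 + -6)(1)| = 5 m
1–7 s: v = 0 at t = 43/7 s; triangle areas 108/7 + 3/7 = 111/7 m
7–8 s: v = 0 at t = 7.25 s; triangle areas 0.125 + 1.125 = 1.25 m
8–13 s: |½(-3 + -9)(5)| = 30 m
13–16 s: v = 0 at t = 14.5 s; triangle areas 6.75 + 6.75 = 13.5 m
Total distance = 1837/28 m

1837/28 m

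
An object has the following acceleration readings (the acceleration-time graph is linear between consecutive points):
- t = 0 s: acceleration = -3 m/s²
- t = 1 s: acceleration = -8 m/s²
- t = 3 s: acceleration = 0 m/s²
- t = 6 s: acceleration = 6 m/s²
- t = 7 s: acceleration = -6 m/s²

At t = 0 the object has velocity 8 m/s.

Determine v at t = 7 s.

3.5 m/s

Δv equals the area under the a-t graph; then v = v₀ + Δv.
0–1 s: ½(-3 + -8)(1) = -5.5 m/s
1–3 s: ½(-8 + 0)(2) = -8 m/s
3–6 s: ½(0 + 6)(3) = 9 m/s
6–7 s: ½(6 + -6)(1) = 0 m/s
Δv = -4.5 m/s, so v(7) = 8 + (-4.5) = 3.5 m/s.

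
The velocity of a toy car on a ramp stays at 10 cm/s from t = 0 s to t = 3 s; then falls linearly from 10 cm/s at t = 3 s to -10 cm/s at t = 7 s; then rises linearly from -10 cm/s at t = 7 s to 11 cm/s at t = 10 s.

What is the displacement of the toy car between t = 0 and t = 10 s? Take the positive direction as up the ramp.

31.5 cm

Displacement is the signed area under the v-t curve.
0–3 s: 10 × 3 = 30 cm
3–7 s: ½(10 + -10)(4) = 0 cm
7–10 s: ½(-10 + 11)(3) = 1.5 cm
Net displacement = 31.5 cm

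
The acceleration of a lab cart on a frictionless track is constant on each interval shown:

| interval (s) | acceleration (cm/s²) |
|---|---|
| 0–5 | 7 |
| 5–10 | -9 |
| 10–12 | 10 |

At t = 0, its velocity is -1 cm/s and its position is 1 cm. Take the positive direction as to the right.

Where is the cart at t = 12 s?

139 cm

On each constant-a segment, Δv = aΔt and Δx = v₀Δt + ½aΔt²; chain segment to segment.
0–5 s: v starts -1 cm/s; Δx = -1·5 + ½·7·5² = 82.5 cm; v ends 34 cm/s.
5–10 s: v starts 34 cm/s; Δx = 34·5 + ½·-9·5² = 57.5 cm; v ends -11 cm/s.
10–12 s: v starts -11 cm/s; Δx = -11·2 + ½·10·2² = -2 cm; v ends 9 cm/s.
x(12) = 1 + Σ Δx = 139 cm.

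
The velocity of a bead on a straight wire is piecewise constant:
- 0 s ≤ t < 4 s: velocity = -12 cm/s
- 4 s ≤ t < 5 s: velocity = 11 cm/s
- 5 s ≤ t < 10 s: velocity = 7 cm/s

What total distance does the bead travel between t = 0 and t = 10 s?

Total distance travelled is ∫|v| dt — sum the magnitudes of each area piece.
0–4 s: |-12| × 4 = 48 cm
4–5 s: |11| × 1 = 11 cm
5–10 s: |7| × 5 = 35 cm
Total distance = 94 cm

94 cm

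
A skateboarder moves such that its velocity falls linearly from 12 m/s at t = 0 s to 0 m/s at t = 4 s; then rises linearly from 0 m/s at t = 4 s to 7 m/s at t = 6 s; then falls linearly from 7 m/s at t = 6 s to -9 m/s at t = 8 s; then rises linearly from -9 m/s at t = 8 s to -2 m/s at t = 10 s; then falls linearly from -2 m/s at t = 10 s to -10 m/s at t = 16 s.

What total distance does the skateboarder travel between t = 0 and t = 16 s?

86.125 m

Distance (not displacement) is the total path length: add the absolute areas under v-t.
0–4 s: |½(12 + 0)(4)| = 24 m
4–6 s: |½(0 + 7)(2)| = 7 m
6–8 s: v = 0 at t = 6.875 s; triangle areas 3.0625 + 5.0625 = 8.125 m
8–10 s: |½(-9 + -2)(2)| = 11 m
10–16 s: |½(-2 + -10)(6)| = 36 m
Total distance = 86.125 m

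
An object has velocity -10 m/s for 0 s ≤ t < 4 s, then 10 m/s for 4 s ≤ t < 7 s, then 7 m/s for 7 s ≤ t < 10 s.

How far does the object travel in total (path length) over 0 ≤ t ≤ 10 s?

91 m

Total distance travelled is ∫|v| dt — sum the magnitudes of each area piece.
0–4 s: |-10| × 4 = 40 m
4–7 s: |10| × 3 = 30 m
7–10 s: |7| × 3 = 21 m
Total distance = 91 m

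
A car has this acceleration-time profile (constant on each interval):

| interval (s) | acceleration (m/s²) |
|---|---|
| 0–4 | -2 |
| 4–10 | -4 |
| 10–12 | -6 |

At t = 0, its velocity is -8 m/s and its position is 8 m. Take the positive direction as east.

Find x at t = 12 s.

-300 m

On each constant-a segment, Δv = aΔt and Δx = v₀Δt + ½aΔt²; chain segment to segment.
0–4 s: v starts -8 m/s; Δx = -8·4 + ½·-2·4² = -48 m; v ends -16 m/s.
4–10 s: v starts -16 m/s; Δx = -16·6 + ½·-4·6² = -168 m; v ends -40 m/s.
10–12 s: v starts -40 m/s; Δx = -40·2 + ½·-6·2² = -92 m; v ends -52 m/s.
x(12) = 8 + Σ Δx = -300 m.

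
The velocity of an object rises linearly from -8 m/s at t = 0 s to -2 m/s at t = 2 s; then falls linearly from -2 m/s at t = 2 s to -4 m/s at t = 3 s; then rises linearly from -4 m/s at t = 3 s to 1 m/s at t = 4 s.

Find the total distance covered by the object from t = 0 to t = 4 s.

14.7 m

Distance (not displacement) is the total path length: add the absolute areas under v-t.
0–2 s: |½(-8 + -2)(2)| = 10 m
2–3 s: |½(-2 + -4)(1)| = 3 m
3–4 s: v = 0 at t = 3.8 s; triangle areas 1.6 + 0.1 = 1.7 m
Total distance = 14.7 m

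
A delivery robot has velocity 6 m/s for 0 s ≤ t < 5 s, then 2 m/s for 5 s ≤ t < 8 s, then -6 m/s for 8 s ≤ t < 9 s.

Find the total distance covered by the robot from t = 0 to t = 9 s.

Distance (not displacement) is the total path length: add the absolute areas under v-t.
0–5 s: |6| × 5 = 30 m
5–8 s: |2| × 3 = 6 m
8–9 s: |-6| × 1 = 6 m
Total distance = 42 m

42 m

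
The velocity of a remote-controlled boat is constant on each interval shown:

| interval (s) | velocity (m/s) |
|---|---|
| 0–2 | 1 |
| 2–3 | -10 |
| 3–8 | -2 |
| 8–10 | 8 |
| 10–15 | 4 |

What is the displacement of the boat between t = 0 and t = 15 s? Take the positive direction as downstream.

18 m

Net displacement equals the area under the velocity-time graph (areas below the axis count negative).
0–2 s: 1 × 2 = 2 m
2–3 s: -10 × 1 = -10 m
3–8 s: -2 × 5 = -10 m
8–10 s: 8 × 2 = 16 m
10–15 s: 4 × 5 = 20 m
Net displacement = 18 m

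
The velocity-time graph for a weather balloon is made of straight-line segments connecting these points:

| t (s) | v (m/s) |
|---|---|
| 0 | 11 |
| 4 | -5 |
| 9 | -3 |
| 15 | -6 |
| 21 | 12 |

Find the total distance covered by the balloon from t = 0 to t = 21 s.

95.25 m

Distance (not displacement) is the total path length: add the absolute areas under v-t.
0–4 s: v = 0 at t = 2.75 s; triangle areas 15.125 + 3.125 = 18.25 m
4–9 s: |½(-5 + -3)(5)| = 20 m
9–15 s: |½(-3 + -6)(6)| = 27 m
15–21 s: v = 0 at t = 17 s; triangle areas 6 + 24 = 30 m
Total distance = 95.25 m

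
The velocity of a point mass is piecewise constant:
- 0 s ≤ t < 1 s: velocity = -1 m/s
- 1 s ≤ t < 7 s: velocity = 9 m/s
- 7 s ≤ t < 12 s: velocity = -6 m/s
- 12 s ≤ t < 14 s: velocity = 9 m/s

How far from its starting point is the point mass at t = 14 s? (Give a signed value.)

Net displacement equals the area under the velocity-time graph (areas below the axis count negative).
0–1 s: -1 × 1 = -1 m
1–7 s: 9 × 6 = 54 m
7–12 s: -6 × 5 = -30 m
12–14 s: 9 × 2 = 18 m
Net displacement = 41 m

41 m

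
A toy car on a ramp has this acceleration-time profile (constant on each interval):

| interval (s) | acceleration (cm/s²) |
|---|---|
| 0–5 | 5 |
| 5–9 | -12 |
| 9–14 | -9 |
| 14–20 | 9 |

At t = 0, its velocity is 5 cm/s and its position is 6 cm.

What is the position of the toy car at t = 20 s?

-301 cm

On each constant-a segment, Δv = aΔt and Δx = v₀Δt + ½aΔt²; chain segment to segment.
0–5 s: v starts 5 cm/s; Δx = 5·5 + ½·5·5² = 87.5 cm; v ends 30 cm/s.
5–9 s: v starts 30 cm/s; Δx = 30·4 + ½·-12·4² = 24 cm; v ends -18 cm/s.
9–14 s: v starts -18 cm/s; Δx = -18·5 + ½·-9·5² = -202.5 cm; v ends -63 cm/s.
14–20 s: v starts -63 cm/s; Δx = -63·6 + ½·9·6² = -216 cm; v ends -9 cm/s.
x(20) = 6 + Σ Δx = -301 cm.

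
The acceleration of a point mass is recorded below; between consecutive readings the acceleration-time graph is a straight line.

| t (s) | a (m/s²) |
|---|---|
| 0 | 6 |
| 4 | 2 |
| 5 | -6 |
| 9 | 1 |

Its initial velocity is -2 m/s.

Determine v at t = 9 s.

2 m/s

Δv equals the area under the a-t graph; then v = v₀ + Δv.
0–4 s: ½(6 + 2)(4) = 16 m/s
4–5 s: ½(2 + -6)(1) = -2 m/s
5–9 s: ½(-6 + 1)(4) = -10 m/s
Δv = 4 m/s, so v(9) = -2 + (4) = 2 m/s.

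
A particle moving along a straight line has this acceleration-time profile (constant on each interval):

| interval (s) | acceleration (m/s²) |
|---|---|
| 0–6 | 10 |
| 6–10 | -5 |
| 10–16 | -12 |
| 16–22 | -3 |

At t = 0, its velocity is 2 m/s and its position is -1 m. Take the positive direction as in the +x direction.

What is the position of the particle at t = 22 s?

On each constant-a segment, Δv = aΔt and Δx = v₀Δt + ½aΔt²; chain segment to segment.
0–6 s: v starts 2 m/s; Δx = 2·6 + ½·10·6² = 192 m; v ends 62 m/s.
6–10 s: v starts 62 m/s; Δx = 62·4 + ½·-5·4² = 208 m; v ends 42 m/s.
10–16 s: v starts 42 m/s; Δx = 42·6 + ½·-12·6² = 36 m; v ends -30 m/s.
16–22 s: v starts -30 m/s; Δx = -30·6 + ½·-3·6² = -234 m; v ends -48 m/s.
x(22) = -1 + Σ Δx = 201 m.

201 m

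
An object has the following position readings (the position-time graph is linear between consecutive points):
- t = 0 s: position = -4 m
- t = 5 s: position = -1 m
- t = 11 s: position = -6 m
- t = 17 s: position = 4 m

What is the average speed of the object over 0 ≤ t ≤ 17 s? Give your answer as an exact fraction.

Average speed = (total path length)/(elapsed time); on a piecewise-linear x-t graph the path length is Σ|Δx|.
0–5 s: |Δx| = |-1 − -4| = 3 m
5–11 s: |Δx| = |-6 − -1| = 5 m
11–17 s: |Δx| = |4 − -6| = 10 m
Total path = 18 m; average speed = 18/17 = 18/17 m/s.

18/17 m/s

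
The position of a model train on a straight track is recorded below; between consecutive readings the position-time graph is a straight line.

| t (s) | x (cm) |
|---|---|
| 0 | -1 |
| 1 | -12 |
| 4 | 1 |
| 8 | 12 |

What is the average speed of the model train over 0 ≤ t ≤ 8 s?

4.375 cm/s

Average speed = (total path length)/(elapsed time); on a piecewise-linear x-t graph the path length is Σ|Δx|.
0–1 s: |Δx| = |-12 − -1| = 11 cm
1–4 s: |Δx| = |1 − -12| = 13 cm
4–8 s: |Δx| = |12 − 1| = 11 cm
Total path = 35 cm; average speed = 35/8 = 4.375 cm/s.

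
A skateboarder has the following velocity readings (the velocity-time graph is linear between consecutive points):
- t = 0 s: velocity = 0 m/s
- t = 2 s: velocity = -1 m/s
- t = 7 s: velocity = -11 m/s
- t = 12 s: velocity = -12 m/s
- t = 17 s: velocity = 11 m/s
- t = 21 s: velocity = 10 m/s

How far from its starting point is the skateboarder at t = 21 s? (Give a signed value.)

Displacement is the signed area under the v-t curve.
0–2 s: ½(0 + -1)(2) = -1 m
2–7 s: ½(-1 + -11)(5) = -30 m
7–12 s: ½(-11 + -12)(5) = -57.5 m
12–17 s: ½(-12 + 11)(5) = -2.5 m
17–21 s: ½(11 + 10)(4) = 42 m
Net displacement = -49 m

-49 m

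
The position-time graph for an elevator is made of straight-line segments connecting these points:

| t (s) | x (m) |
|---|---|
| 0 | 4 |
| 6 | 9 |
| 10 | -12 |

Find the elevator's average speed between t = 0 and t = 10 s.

Average speed = (total path length)/(elapsed time); on a piecewise-linear x-t graph the path length is Σ|Δx|.
0–6 s: |Δx| = |9 − 4| = 5 m
6–10 s: |Δx| = |-12 − 9| = 21 m
Total path = 26 m; average speed = 26/10 = 2.6 m/s.

2.6 m/s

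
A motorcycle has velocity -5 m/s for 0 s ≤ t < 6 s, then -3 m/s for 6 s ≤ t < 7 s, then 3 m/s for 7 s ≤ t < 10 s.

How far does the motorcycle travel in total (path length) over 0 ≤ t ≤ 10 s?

42 m

Total distance travelled is ∫|v| dt — sum the magnitudes of each area piece.
0–6 s: |-5| × 6 = 30 m
6–7 s: |-3| × 1 = 3 m
7–10 s: |3| × 3 = 9 m
Total distance = 42 m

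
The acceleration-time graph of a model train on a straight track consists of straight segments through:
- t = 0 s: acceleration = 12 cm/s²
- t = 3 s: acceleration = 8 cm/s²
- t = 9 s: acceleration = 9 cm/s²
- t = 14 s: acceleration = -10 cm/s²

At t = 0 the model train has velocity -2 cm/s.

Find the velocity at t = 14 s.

Δv equals the area under the a-t graph; then v = v₀ + Δv.
0–3 s: ½(12 + 8)(3) = 30 cm/s
3–9 s: ½(8 + 9)(6) = 51 cm/s
9–14 s: ½(9 + -10)(5) = -2.5 cm/s
Δv = 78.5 cm/s, so v(14) = -2 + (78.5) = 76.5 cm/s.

76.5 cm/s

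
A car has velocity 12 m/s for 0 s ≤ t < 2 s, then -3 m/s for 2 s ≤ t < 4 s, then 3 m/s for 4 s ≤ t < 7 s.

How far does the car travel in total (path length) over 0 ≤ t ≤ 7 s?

Distance (not displacement) is the total path length: add the absolute areas under v-t.
0–2 s: |12| × 2 = 24 m
2–4 s: |-3| × 2 = 6 m
4–7 s: |3| × 3 = 9 m
Total distance = 39 m

39 m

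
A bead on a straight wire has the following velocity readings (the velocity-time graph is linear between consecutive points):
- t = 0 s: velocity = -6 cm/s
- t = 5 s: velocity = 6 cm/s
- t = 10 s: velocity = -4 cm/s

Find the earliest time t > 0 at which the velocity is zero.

t = 2.5 s

v changes sign on 0–5 s (from -6 to 6); the graph is linear there, so v = 0 at t = 0 + (6)·(5 − 0)/(6 − -6) = 2.5 s.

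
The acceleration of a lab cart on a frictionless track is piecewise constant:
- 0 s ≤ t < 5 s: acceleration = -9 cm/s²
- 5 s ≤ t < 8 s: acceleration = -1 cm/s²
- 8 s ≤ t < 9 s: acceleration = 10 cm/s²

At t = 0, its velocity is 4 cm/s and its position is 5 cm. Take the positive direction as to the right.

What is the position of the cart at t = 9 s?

-254 cm

On each constant-a segment, Δv = aΔt and Δx = v₀Δt + ½aΔt²; chain segment to segment.
0–5 s: v starts 4 cm/s; Δx = 4·5 + ½·-9·5² = -92.5 cm; v ends -41 cm/s.
5–8 s: v starts -41 cm/s; Δx = -41·3 + ½·-1·3² = -127.5 cm; v ends -44 cm/s.
8–9 s: v starts -44 cm/s; Δx = -44·1 + ½·10·1² = -39 cm; v ends -34 cm/s.
x(9) = 5 + Σ Δx = -254 cm.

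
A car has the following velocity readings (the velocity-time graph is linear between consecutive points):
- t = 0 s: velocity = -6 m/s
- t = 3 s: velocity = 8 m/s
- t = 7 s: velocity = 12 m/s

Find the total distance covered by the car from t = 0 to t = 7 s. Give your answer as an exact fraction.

355/7 m

Total distance travelled is ∫|v| dt — sum the magnitudes of each area piece.
0–3 s: v = 0 at t = 9/7 s; triangle areas 27/7 + 48/7 = 75/7 m
3–7 s: |½(8 + 12)(4)| = 40 m
Total distance = 355/7 m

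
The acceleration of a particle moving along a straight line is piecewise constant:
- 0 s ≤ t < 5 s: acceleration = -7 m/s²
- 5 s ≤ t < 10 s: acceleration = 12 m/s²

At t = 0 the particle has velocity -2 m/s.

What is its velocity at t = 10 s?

23 m/s

Δv equals the area under the a-t graph; then v = v₀ + Δv.
0–5 s: -7 × 5 = -35 m/s
5–10 s: 12 × 5 = 60 m/s
Δv = 25 m/s, so v(10) = -2 + (25) = 23 m/s.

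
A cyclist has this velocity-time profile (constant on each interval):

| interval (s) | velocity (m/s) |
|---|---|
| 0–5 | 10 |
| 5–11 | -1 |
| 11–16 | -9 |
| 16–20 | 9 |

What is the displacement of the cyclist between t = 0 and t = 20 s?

35 m

Net displacement equals the area under the velocity-time graph (areas below the axis count negative).
0–5 s: 10 × 5 = 50 m
5–11 s: -1 × 6 = -6 m
11–16 s: -9 × 5 = -45 m
16–20 s: 9 × 4 = 36 m
Net displacement = 35 m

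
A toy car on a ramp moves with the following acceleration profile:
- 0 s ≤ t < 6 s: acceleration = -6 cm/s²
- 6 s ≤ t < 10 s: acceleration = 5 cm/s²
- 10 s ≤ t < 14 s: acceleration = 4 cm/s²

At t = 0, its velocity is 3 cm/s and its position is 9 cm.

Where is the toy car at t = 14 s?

-193 cm

On each constant-a segment, Δv = aΔt and Δx = v₀Δt + ½aΔt²; chain segment to segment.
0–6 s: v starts 3 cm/s; Δx = 3·6 + ½·-6·6² = -90 cm; v ends -33 cm/s.
6–10 s: v starts -33 cm/s; Δx = -33·4 + ½·5·4² = -92 cm; v ends -13 cm/s.
10–14 s: v starts -13 cm/s; Δx = -13·4 + ½·4·4² = -20 cm; v ends 3 cm/s.
x(14) = 9 + Σ Δx = -193 cm.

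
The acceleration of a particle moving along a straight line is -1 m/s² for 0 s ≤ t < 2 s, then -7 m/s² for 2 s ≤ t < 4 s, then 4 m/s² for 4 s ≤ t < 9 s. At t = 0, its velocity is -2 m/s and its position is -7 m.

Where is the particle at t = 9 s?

On each constant-a segment, Δv = aΔt and Δx = v₀Δt + ½aΔt²; chain segment to segment.
0–2 s: v starts -2 m/s; Δx = -2·2 + ½·-1·2² = -6 m; v ends -4 m/s.
2–4 s: v starts -4 m/s; Δx = -4·2 + ½·-7·2² = -22 m; v ends -18 m/s.
4–9 s: v starts -18 m/s; Δx = -18·5 + ½·4·5² = -40 m; v ends 2 m/s.
x(9) = -7 + Σ Δx = -75 m.

-75 m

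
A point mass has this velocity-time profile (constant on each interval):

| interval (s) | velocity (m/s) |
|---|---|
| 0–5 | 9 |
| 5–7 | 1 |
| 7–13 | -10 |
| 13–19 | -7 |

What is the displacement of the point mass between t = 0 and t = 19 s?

Displacement is the signed area under the v-t curve.
0–5 s: 9 × 5 = 45 m
5–7 s: 1 × 2 = 2 m
7–13 s: -10 × 6 = -60 m
13–19 s: -7 × 6 = -42 m
Net displacement = -55 m

-55 m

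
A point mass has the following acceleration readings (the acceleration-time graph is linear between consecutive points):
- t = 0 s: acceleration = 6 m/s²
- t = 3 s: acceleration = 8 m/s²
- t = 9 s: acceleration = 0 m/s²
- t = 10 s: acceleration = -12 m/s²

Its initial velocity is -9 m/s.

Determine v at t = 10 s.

30 m/s

Δv equals the area under the a-t graph; then v = v₀ + Δv.
0–3 s: ½(6 + 8)(3) = 21 m/s
3–9 s: ½(8 + 0)(6) = 24 m/s
9–10 s: ½(0 + -12)(1) = -6 m/s
Δv = 39 m/s, so v(10) = -9 + (39) = 30 m/s.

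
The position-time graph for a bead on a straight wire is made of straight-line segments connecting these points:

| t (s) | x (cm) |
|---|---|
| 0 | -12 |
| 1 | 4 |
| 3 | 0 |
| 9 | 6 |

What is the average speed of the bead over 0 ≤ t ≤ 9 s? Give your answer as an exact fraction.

Average speed = (total path length)/(elapsed time); on a piecewise-linear x-t graph the path length is Σ|Δx|.
0–1 s: |Δx| = |4 − -12| = 16 cm
1–3 s: |Δx| = |0 − 4| = 4 cm
3–9 s: |Δx| = |6 − 0| = 6 cm
Total path = 26 cm; average speed = 26/9 = 26/9 cm/s.

26/9 cm/s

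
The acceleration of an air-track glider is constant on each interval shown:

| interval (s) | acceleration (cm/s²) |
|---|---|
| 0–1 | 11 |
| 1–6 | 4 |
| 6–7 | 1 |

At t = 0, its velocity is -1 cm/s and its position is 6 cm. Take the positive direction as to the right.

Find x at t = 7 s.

141 cm

On each constant-a segment, Δv = aΔt and Δx = v₀Δt + ½aΔt²; chain segment to segment.
0–1 s: v starts -1 cm/s; Δx = -1·1 + ½·11·1² = 4.5 cm; v ends 10 cm/s.
1–6 s: v starts 10 cm/s; Δx = 10·5 + ½·4·5² = 100 cm; v ends 30 cm/s.
6–7 s: v starts 30 cm/s; Δx = 30·1 + ½·1·1² = 30.5 cm; v ends 31 cm/s.
x(7) = 6 + Σ Δx = 141 cm.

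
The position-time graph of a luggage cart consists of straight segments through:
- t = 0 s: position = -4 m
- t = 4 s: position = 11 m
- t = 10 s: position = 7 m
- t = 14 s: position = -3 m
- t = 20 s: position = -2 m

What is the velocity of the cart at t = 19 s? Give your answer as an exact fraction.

Velocity is the slope of the x-t graph on 14–20 s: (-2 − -3)/(20 − 14) = 1/6 m/s.

1/6 m/s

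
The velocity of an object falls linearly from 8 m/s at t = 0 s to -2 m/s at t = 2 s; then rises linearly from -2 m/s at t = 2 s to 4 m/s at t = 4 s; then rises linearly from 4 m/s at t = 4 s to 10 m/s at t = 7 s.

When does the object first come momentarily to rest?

v changes sign on 0–2 s (from 8 to -2); the graph is linear there, so v = 0 at t = 0 + (-8)·(2 − 0)/(-2 − 8) = 1.6 s.

t = 1.6 s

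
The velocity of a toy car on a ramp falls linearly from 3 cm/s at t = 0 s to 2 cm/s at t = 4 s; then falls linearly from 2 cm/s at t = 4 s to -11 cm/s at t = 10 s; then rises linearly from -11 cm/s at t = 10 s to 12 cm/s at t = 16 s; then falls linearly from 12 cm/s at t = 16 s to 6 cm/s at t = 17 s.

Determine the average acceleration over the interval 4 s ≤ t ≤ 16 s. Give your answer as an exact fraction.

5/6 cm/s²

Average acceleration = Δv/Δt = (12 − 2)/(16 − 4) = 5/6 cm/s².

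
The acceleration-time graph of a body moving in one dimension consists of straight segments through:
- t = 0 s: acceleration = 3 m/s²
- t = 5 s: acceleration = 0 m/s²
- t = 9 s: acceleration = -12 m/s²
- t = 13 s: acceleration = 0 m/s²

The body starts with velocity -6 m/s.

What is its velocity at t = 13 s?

Δv equals the area under the a-t graph; then v = v₀ + Δv.
0–5 s: ½(3 + 0)(5) = 7.5 m/s
5–9 s: ½(0 + -12)(4) = -24 m/s
9–13 s: ½(-12 + 0)(4) = -24 m/s
Δv = -40.5 m/s, so v(13) = -6 + (-40.5) = -46.5 m/s.

-46.5 m/s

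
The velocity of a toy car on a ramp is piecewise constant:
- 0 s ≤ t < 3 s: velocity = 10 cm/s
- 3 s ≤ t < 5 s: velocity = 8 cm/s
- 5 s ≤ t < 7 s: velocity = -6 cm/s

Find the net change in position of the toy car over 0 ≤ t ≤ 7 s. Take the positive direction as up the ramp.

34 cm

Displacement is the signed area under the v-t curve.
0–3 s: 10 × 3 = 30 cm
3–5 s: 8 × 2 = 16 cm
5–7 s: -6 × 2 = -12 cm
Net displacement = 34 cm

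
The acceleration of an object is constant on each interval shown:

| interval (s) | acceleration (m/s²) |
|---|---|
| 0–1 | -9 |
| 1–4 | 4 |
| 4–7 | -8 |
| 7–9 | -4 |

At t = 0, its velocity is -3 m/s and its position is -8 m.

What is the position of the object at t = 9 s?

-125.5 m

On each constant-a segment, Δv = aΔt and Δx = v₀Δt + ½aΔt²; chain segment to segment.
0–1 s: v starts -3 m/s; Δx = -3·1 + ½·-9·1² = -7.5 m; v ends -12 m/s.
1–4 s: v starts -12 m/s; Δx = -12·3 + ½·4·3² = -18 m; v ends 0 m/s.
4–7 s: v starts 0 m/s; Δx = 0·3 + ½·-8·3² = -36 m; v ends -24 m/s.
7–9 s: v starts -24 m/s; Δx = -24·2 + ½·-4·2² = -56 m; v ends -32 m/s.
x(9) = -8 + Σ Δx = -125.5 m.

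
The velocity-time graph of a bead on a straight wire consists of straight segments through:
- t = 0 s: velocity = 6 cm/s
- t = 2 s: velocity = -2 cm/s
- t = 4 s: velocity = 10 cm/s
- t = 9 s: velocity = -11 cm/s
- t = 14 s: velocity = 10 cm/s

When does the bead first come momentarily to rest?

t = 1.5 s

v changes sign on 0–2 s (from 6 to -2); the graph is linear there, so v = 0 at t = 0 + (-6)·(2 − 0)/(-2 − 6) = 1.5 s.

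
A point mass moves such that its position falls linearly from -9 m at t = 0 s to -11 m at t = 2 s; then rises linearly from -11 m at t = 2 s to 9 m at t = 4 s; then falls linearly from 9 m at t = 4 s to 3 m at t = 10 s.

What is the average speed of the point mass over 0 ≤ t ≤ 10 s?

Average speed = (total path length)/(elapsed time); on a piecewise-linear x-t graph the path length is Σ|Δx|.
0–2 s: |Δx| = |-11 − -9| = 2 m
2–4 s: |Δx| = |9 − -11| = 20 m
4–10 s: |Δx| = |3 − 9| = 6 m
Total path = 28 m; average speed = 28/10 = 2.8 m/s.

2.8 m/s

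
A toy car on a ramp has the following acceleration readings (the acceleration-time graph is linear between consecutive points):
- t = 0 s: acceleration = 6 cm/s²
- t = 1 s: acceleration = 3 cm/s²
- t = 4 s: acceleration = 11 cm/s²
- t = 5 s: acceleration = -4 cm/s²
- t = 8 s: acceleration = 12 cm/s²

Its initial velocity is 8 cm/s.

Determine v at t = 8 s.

Δv equals the area under the a-t graph; then v = v₀ + Δv.
0–1 s: ½(6 + 3)(1) = 4.5 cm/s
1–4 s: ½(3 + 11)(3) = 21 cm/s
4–5 s: ½(11 + -4)(1) = 3.5 cm/s
5–8 s: ½(-4 + 12)(3) = 12 cm/s
Δv = 41 cm/s, so v(8) = 8 + (41) = 49 cm/s.

49 cm/s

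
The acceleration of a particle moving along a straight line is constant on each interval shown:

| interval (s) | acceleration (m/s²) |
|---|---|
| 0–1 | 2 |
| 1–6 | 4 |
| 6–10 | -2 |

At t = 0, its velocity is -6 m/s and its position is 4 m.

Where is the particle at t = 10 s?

On each constant-a segment, Δv = aΔt and Δx = v₀Δt + ½aΔt²; chain segment to segment.
0–1 s: v starts -6 m/s; Δx = -6·1 + ½·2·1² = -5 m; v ends -4 m/s.
1–6 s: v starts -4 m/s; Δx = -4·5 + ½·4·5² = 30 m; v ends 16 m/s.
6–10 s: v starts 16 m/s; Δx = 16·4 + ½·-2·4² = 48 m; v ends 8 m/s.
x(10) = 4 + Σ Δx = 77 m.

77 m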